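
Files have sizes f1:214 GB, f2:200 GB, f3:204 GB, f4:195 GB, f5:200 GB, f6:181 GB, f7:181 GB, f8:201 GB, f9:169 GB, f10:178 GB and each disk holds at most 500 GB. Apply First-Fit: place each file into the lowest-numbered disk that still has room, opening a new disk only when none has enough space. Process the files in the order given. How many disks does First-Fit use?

Put f1 (214 GB) in disk 1; 286 GB remain.
Put f2 (200 GB) in disk 1; 86 GB remain.
Put f3 (204 GB) in disk 2; 296 GB remain.
Put f4 (195 GB) in disk 2; 101 GB remain.
Put f5 (200 GB) in disk 3; 300 GB remain.
Put f6 (181 GB) in disk 3; 119 GB remain.
Put f7 (181 GB) in disk 4; 319 GB remain.
Put f8 (201 GB) in disk 4; 118 GB remain.
Put f9 (169 GB) in disk 5; 331 GB remain.
Put f10 (178 GB) in disk 5; 153 GB remain.
Final disks: [214,200] [204,195] [200,181] [181,201] [169,178].

5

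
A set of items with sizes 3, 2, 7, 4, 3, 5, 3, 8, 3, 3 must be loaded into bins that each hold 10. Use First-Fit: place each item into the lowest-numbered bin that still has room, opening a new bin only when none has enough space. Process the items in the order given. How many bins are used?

3 → bin 1 (remaining 7)
2 → bin 1 (remaining 5)
7 → bin 2 (remaining 3)
4 → bin 1 (remaining 1)
3 → bin 2 (remaining 0)
5 → bin 3 (remaining 5)
3 → bin 3 (remaining 2)
8 → bin 4 (remaining 2)
3 → bin 5 (remaining 7)
3 → bin 5 (remaining 4)

5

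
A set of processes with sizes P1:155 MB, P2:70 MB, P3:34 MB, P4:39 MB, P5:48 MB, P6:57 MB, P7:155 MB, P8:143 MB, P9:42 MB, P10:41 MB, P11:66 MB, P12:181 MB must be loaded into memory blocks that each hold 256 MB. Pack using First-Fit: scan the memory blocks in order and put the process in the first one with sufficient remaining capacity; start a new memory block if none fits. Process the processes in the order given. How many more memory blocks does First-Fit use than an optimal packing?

First-Fit: [155,70] [34,39,48,57,42] [155,41] [143,66] [181] → 5 memory blocks.
Total size 1031 MB; any packing needs at least ⌈1031/256⌉ = 5 memory blocks.
So 5 is already optimal.

0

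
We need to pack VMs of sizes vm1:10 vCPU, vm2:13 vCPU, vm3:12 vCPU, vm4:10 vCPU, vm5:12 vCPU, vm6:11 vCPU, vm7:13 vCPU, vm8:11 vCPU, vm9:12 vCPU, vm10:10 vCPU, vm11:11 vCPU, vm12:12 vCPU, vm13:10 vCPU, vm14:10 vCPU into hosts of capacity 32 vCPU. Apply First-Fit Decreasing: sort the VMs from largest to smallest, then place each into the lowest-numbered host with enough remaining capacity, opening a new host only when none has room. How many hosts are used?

6

Sorted descending: 13, 13, 12, 12, 12, 12, 11, 11, 11, 10, 10, 10, 10, 10.
Put 13 vCPU in host 1; 19 vCPU remain.
Put 13 vCPU in host 1; 6 vCPU remain.
Put 12 vCPU in host 2; 20 vCPU remain.
Put 12 vCPU in host 2; 8 vCPU remain.
Put 12 vCPU in host 3; 20 vCPU remain.
Put 12 vCPU in host 3; 8 vCPU remain.
Put 11 vCPU in host 4; 21 vCPU remain.
Put 11 vCPU in host 4; 10 vCPU remain.
Put 11 vCPU in host 5; 21 vCPU remain.
Put 10 vCPU in host 4; 0 vCPU remain.
Put 10 vCPU in host 5; 11 vCPU remain.
Put 10 vCPU in host 5; 1 vCPU remain.
Put 10 vCPU in host 6; 22 vCPU remain.
Put 10 vCPU in host 6; 12 vCPU remain.
Final hosts: [13,13] [12,12] [12,12] [11,11,10] [11,10,10] [10,10].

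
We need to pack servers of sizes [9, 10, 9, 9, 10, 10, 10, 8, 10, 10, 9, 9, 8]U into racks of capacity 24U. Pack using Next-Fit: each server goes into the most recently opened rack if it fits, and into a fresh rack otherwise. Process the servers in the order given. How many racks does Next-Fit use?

7

rack 1: place 9U, 15U left
rack 1: place 10U, 5U left
rack 2: place 9U, 15U left
rack 2: place 9U, 6U left
rack 3: place 10U, 14U left
rack 3: place 10U, 4U left
rack 4: place 10U, 14U left
rack 4: place 8U, 6U left
rack 5: place 10U, 14U left
rack 5: place 10U, 4U left
rack 6: place 9U, 15U left
rack 6: place 9U, 6U left
rack 7: place 8U, 16U left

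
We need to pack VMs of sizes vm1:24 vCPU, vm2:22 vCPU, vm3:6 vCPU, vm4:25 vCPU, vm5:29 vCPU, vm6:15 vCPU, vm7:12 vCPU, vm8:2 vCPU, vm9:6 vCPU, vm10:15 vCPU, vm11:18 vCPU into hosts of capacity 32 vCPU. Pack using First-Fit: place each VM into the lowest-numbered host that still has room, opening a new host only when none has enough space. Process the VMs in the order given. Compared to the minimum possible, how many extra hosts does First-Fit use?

1

First-Fit: [24,6,2] [22,6] [25] [29] [15,12] [15] [18] → 7 hosts.
Total size 174 vCPU; any packing needs at least ⌈174/32⌉ = 6 hosts.
An optimal packing achieves that bound: [29,2] [25,6] [24,6] [22] [18,12] [15,15] → 6 hosts.
Excess: 7 − 6 = 1.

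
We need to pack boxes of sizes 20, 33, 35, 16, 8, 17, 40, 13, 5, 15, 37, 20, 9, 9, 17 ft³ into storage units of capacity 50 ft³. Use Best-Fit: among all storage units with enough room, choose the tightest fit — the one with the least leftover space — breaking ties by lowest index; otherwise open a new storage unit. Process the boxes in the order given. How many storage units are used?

7 storage units

20 ft³ → storage unit 1 (remaining 30 ft³)
33 ft³ → storage unit 2 (remaining 17 ft³)
35 ft³ → storage unit 3 (remaining 15 ft³)
16 ft³ → storage unit 2 (remaining 1 ft³)
8 ft³ → storage unit 3 (remaining 7 ft³)
17 ft³ → storage unit 1 (remaining 13 ft³)
40 ft³ → storage unit 4 (remaining 10 ft³)
13 ft³ → storage unit 1 (remaining 0 ft³)
5 ft³ → storage unit 3 (remaining 2 ft³)
15 ft³ → storage unit 5 (remaining 35 ft³)
37 ft³ → storage unit 6 (remaining 13 ft³)
20 ft³ → storage unit 5 (remaining 15 ft³)
9 ft³ → storage unit 4 (remaining 1 ft³)
9 ft³ → storage unit 6 (remaining 4 ft³)
17 ft³ → storage unit 7 (remaining 33 ft³)
Final storage units: [20,17,13] [33,16] [35,8,5] [40,9] [15,20] [37,9] [17].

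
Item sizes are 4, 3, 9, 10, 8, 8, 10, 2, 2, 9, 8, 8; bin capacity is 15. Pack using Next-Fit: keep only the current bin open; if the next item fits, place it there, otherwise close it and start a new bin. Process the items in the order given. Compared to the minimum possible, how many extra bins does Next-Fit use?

1

Next-Fit: [4,3] [9] [10] [8] [8] [10,2,2] [9] [8] [8] → 9 bins.
8 items exceed 7.5 (half the capacity), and no two of those can share a bin, so at least 8 bins are needed.
An optimal packing achieves that bound: [10,4] [10,3,2] [9,2] [9] [8] [8] [8] [8] → 8 bins.
Excess: 9 − 8 = 1.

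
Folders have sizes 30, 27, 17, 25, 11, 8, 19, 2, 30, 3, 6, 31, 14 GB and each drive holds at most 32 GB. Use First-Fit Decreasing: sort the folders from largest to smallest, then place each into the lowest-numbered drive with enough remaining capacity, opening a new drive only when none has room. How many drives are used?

Sorted descending: 31, 30, 30, 27, 25, 19, 17, 14, 11, 8, 6, 3, 2.
Put 31 GB in drive 1; 1 GB remain.
Put 30 GB in drive 2; 2 GB remain.
Put 30 GB in drive 3; 2 GB remain.
Put 27 GB in drive 4; 5 GB remain.
Put 25 GB in drive 5; 7 GB remain.
Put 19 GB in drive 6; 13 GB remain.
Put 17 GB in drive 7; 15 GB remain.
Put 14 GB in drive 7; 1 GB remain.
Put 11 GB in drive 6; 2 GB remain.
Put 8 GB in drive 8; 24 GB remain.
Put 6 GB in drive 5; 1 GB remain.
Put 3 GB in drive 4; 2 GB remain.
Put 2 GB in drive 2; 0 GB remain.
Final drives: [31] [30,2] [30] [27,3] [25,6] [19,11] [17,14] [8].

8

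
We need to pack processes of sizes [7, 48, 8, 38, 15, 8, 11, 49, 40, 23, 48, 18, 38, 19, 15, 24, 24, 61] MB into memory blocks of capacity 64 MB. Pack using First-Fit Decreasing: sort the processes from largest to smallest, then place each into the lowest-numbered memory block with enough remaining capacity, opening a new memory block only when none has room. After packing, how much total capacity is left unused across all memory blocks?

18

Sorted descending: 61, 49, 48, 48, 40, 38, 38, 24, 24, 23, 19, 18, 15, 15, 11, 8, 8, 7.
Put 61 MB in memory block 1; 3 MB remain.
Put 49 MB in memory block 2; 15 MB remain.
Put 48 MB in memory block 3; 16 MB remain.
Put 48 MB in memory block 4; 16 MB remain.
Put 40 MB in memory block 5; 24 MB remain.
Put 38 MB in memory block 6; 26 MB remain.
Put 38 MB in memory block 7; 26 MB remain.
Put 24 MB in memory block 5; 0 MB remain.
Put 24 MB in memory block 6; 2 MB remain.
Put 23 MB in memory block 7; 3 MB remain.
Put 19 MB in memory block 8; 45 MB remain.
Put 18 MB in memory block 8; 27 MB remain.
Put 15 MB in memory block 2; 0 MB remain.
Put 15 MB in memory block 3; 1 MB remain.
Put 11 MB in memory block 4; 5 MB remain.
Put 8 MB in memory block 8; 19 MB remain.
Put 8 MB in memory block 8; 11 MB remain.
Put 7 MB in memory block 8; 4 MB remain.
8 memory blocks × 64 MB = 512 MB; used 494 MB; unused 18 MB.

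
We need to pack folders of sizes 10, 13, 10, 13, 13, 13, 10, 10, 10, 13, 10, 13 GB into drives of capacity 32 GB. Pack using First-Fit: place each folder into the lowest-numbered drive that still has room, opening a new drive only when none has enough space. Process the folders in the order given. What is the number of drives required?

6 drives

Put 10 GB in drive 1; 22 GB remain.
Put 13 GB in drive 1; 9 GB remain.
Put 10 GB in drive 2; 22 GB remain.
Put 13 GB in drive 2; 9 GB remain.
Put 13 GB in drive 3; 19 GB remain.
Put 13 GB in drive 3; 6 GB remain.
Put 10 GB in drive 4; 22 GB remain.
Put 10 GB in drive 4; 12 GB remain.
Put 10 GB in drive 4; 2 GB remain.
Put 13 GB in drive 5; 19 GB remain.
Put 10 GB in drive 5; 9 GB remain.
Put 13 GB in drive 6; 19 GB remain.
Final drives: [10,13] [10,13] [13,13] [10,10,10] [13,10] [13].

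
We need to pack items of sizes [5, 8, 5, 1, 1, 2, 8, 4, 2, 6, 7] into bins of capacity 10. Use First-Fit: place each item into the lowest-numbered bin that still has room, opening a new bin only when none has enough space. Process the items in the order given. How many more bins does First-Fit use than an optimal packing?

First-Fit: [5,5] [8,1,1] [2,8] [4,2] [6] [7] → 6 bins.
Total size 49; any packing needs at least ⌈49/10⌉ = 5 bins.
An optimal packing achieves that bound: [8,2] [8,2] [7,1,1] [6,4] [5,5] → 5 bins.
Excess: 6 − 5 = 1.

1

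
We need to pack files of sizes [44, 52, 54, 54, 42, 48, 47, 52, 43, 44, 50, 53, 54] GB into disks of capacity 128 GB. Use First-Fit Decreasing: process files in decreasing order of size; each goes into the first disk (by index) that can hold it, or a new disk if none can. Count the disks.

7

Sorted descending: 54, 54, 54, 53, 52, 52, 50, 48, 47, 44, 44, 43, 42.
disk 1: place 54 GB, 74 GB left
disk 1: place 54 GB, 20 GB left
disk 2: place 54 GB, 74 GB left
disk 2: place 53 GB, 21 GB left
disk 3: place 52 GB, 76 GB left
disk 3: place 52 GB, 24 GB left
disk 4: place 50 GB, 78 GB left
disk 4: place 48 GB, 30 GB left
disk 5: place 47 GB, 81 GB left
disk 5: place 44 GB, 37 GB left
disk 6: place 44 GB, 84 GB left
disk 6: place 43 GB, 41 GB left
disk 7: place 42 GB, 86 GB left
Final disks: [54,54] [54,53] [52,52] [50,48] [47,44] [44,43] [42].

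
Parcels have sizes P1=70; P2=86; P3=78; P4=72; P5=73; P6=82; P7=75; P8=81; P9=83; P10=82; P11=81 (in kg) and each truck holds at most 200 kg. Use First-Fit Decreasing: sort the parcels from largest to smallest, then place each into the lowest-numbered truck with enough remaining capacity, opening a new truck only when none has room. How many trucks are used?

6 trucks

Sorted descending: 86, 83, 82, 82, 81, 81, 78, 75, 73, 72, 70.
Put 86 kg in truck 1; 114 kg remain.
Put 83 kg in truck 1; 31 kg remain.
Put 82 kg in truck 2; 118 kg remain.
Put 82 kg in truck 2; 36 kg remain.
Put 81 kg in truck 3; 119 kg remain.
Put 81 kg in truck 3; 38 kg remain.
Put 78 kg in truck 4; 122 kg remain.
Put 75 kg in truck 4; 47 kg remain.
Put 73 kg in truck 5; 127 kg remain.
Put 72 kg in truck 5; 55 kg remain.
Put 70 kg in truck 6; 130 kg remain.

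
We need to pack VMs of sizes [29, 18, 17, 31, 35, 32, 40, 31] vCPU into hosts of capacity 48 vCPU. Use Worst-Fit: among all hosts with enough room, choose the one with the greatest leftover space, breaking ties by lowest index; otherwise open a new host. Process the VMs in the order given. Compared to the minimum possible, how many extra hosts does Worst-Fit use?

Worst-Fit: [29,18] [17,31] [35] [32] [40] [31] → 6 hosts.
6 VMs exceed 24 vCPU (half the capacity), and no two of those can share a host, so at least 6 hosts are needed.
So 6 is already optimal.

0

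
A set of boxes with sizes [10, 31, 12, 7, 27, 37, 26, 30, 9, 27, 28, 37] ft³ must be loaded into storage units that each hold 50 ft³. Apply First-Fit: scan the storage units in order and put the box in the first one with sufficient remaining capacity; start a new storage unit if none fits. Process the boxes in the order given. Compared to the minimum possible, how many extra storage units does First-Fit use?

First-Fit: [10,31,7] [12,27,9] [37] [26] [30] [27] [28] [37] → 8 storage units.
8 boxes exceed 25 ft³ (half the capacity), and no two of those can share a storage unit, so at least 8 storage units are needed.
So 8 is already optimal.

0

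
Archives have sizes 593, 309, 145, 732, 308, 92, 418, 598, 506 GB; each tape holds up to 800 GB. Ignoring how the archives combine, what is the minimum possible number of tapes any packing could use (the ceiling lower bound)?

5

Total size = 593 + 309 + 145 + 732 + 308 + 92 + 418 + 598 + 506 = 3701 GB.
⌈3701 / 800⌉ = 5.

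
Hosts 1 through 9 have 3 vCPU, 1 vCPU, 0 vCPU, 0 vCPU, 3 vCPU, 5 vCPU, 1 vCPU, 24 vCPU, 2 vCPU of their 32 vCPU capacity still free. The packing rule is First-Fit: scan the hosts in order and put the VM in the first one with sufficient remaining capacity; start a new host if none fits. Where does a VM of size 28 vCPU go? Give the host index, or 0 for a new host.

No host has ≥ 28 vCPU free, so a new host is opened.

0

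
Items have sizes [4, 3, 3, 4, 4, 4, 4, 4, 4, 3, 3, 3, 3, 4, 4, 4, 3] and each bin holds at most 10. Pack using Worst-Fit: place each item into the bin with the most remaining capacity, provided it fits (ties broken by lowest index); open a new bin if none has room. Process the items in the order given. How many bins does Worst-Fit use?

7 bins

4 → bin 1 (remaining 6)
3 → bin 1 (remaining 3)
3 → bin 1 (remaining 0)
4 → bin 2 (remaining 6)
4 → bin 2 (remaining 2)
4 → bin 3 (remaining 6)
4 → bin 3 (remaining 2)
4 → bin 4 (remaining 6)
4 → bin 4 (remaining 2)
3 → bin 5 (remaining 7)
3 → bin 5 (remaining 4)
3 → bin 5 (remaining 1)
3 → bin 6 (remaining 7)
4 → bin 6 (remaining 3)
4 → bin 7 (remaining 6)
4 → bin 7 (remaining 2)
3 → bin 6 (remaining 0)
Final bins: [4,3,3] [4,4] [4,4] [4,4] [3,3,3] [3,4,3] [4,4].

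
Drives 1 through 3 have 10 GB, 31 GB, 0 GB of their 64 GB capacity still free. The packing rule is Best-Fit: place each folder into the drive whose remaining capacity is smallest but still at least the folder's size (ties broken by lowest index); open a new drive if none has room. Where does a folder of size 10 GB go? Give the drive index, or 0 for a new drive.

Drives with room: drive 1 (10 GB), drive 2 (31 GB).
Tightest fit is drive 1 with 10 GB free.

1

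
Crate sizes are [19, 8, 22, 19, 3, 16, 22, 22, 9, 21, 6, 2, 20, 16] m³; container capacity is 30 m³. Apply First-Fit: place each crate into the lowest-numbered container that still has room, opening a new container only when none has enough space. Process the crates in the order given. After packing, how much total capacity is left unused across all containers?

65

19 m³ → container 1 (remaining 11 m³)
8 m³ → container 1 (remaining 3 m³)
22 m³ → container 2 (remaining 8 m³)
19 m³ → container 3 (remaining 11 m³)
3 m³ → container 1 (remaining 0 m³)
16 m³ → container 4 (remaining 14 m³)
22 m³ → container 5 (remaining 8 m³)
22 m³ → container 6 (remaining 8 m³)
9 m³ → container 3 (remaining 2 m³)
21 m³ → container 7 (remaining 9 m³)
6 m³ → container 2 (remaining 2 m³)
2 m³ → container 2 (remaining 0 m³)
20 m³ → container 8 (remaining 10 m³)
16 m³ → container 9 (remaining 14 m³)
9 containers × 30 m³ = 270 m³; used 205 m³; unused 65 m³.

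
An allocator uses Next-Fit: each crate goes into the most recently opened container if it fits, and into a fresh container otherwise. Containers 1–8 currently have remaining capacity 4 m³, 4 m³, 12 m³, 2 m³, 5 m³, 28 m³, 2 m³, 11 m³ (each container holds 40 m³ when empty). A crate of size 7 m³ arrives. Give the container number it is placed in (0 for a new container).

Next-Fit only looks at container 8, which has 11 m³ free.
7 m³ fits there.

8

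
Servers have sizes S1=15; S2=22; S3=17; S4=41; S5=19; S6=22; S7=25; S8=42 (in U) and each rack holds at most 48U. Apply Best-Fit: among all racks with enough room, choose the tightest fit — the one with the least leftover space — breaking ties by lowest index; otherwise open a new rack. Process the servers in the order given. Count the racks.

S1 (15U) → rack 1 (remaining 33U)
S2 (22U) → rack 1 (remaining 11U)
S3 (17U) → rack 2 (remaining 31U)
S4 (41U) → rack 3 (remaining 7U)
S5 (19U) → rack 2 (remaining 12U)
S6 (22U) → rack 4 (remaining 26U)
S7 (25U) → rack 4 (remaining 1U)
S8 (42U) → rack 5 (remaining 6U)
Final racks: [15,22] [17,19] [41] [22,25] [42].

5 racks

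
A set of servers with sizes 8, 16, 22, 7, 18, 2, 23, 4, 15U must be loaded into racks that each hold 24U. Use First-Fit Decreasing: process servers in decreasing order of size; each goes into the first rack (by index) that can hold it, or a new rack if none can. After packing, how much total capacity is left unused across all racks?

5

Sorted descending: 23, 22, 18, 16, 15, 8, 7, 4, 2.
23U → rack 1 (remaining 1U)
22U → rack 2 (remaining 2U)
18U → rack 3 (remaining 6U)
16U → rack 4 (remaining 8U)
15U → rack 5 (remaining 9U)
8U → rack 4 (remaining 0U)
7U → rack 5 (remaining 2U)
4U → rack 3 (remaining 2U)
2U → rack 2 (remaining 0U)
5 racks × 24U = 120U; used 115U; unused 5U.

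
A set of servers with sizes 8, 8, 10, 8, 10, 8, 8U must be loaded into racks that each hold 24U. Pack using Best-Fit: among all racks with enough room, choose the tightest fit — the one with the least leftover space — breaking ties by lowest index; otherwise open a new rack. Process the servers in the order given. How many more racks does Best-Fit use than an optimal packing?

0

Best-Fit: [8,8,8] [10,10] [8,8] → 3 racks.
Total size 60U; any packing needs at least ⌈60/24⌉ = 3 racks.
So 3 is already optimal.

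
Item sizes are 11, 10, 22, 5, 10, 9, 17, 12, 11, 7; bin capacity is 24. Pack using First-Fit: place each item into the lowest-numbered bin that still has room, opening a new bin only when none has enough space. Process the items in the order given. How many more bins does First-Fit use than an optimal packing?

0

First-Fit: [11,10] [22] [5,10,9] [17,7] [12,11] → 5 bins.
Total size 114; any packing needs at least ⌈114/24⌉ = 5 bins.
So 5 is already optimal.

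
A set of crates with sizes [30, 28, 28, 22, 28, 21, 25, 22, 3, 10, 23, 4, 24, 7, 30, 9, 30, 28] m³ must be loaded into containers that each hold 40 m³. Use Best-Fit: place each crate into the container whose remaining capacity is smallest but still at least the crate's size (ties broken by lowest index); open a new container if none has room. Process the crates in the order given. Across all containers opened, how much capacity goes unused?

Put 30 m³ in container 1; 10 m³ remain.
Put 28 m³ in container 2; 12 m³ remain.
Put 28 m³ in container 3; 12 m³ remain.
Put 22 m³ in container 4; 18 m³ remain.
Put 28 m³ in container 5; 12 m³ remain.
Put 21 m³ in container 6; 19 m³ remain.
Put 25 m³ in container 7; 15 m³ remain.
Put 22 m³ in container 8; 18 m³ remain.
Put 3 m³ in container 1; 7 m³ remain.
Put 10 m³ in container 2; 2 m³ remain.
Put 23 m³ in container 9; 17 m³ remain.
Put 4 m³ in container 1; 3 m³ remain.
Put 24 m³ in container 10; 16 m³ remain.
Put 7 m³ in container 3; 5 m³ remain.
Put 30 m³ in container 11; 10 m³ remain.
Put 9 m³ in container 11; 1 m³ remain.
Put 30 m³ in container 12; 10 m³ remain.
Put 28 m³ in container 13; 12 m³ remain.
13 containers × 40 m³ = 520 m³; used 372 m³; unused 148 m³.

148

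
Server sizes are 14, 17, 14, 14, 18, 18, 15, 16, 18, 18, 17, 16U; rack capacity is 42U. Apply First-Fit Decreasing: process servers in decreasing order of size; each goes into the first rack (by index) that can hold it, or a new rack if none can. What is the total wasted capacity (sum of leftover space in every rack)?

57

Sorted descending: 18, 18, 18, 18, 17, 17, 16, 16, 15, 14, 14, 14.
18U → rack 1 (remaining 24U)
18U → rack 1 (remaining 6U)
18U → rack 2 (remaining 24U)
18U → rack 2 (remaining 6U)
17U → rack 3 (remaining 25U)
17U → rack 3 (remaining 8U)
16U → rack 4 (remaining 26U)
16U → rack 4 (remaining 10U)
15U → rack 5 (remaining 27U)
14U → rack 5 (remaining 13U)
14U → rack 6 (remaining 28U)
14U → rack 6 (remaining 14U)
6 racks × 42U = 252U; used 195U; unused 57U.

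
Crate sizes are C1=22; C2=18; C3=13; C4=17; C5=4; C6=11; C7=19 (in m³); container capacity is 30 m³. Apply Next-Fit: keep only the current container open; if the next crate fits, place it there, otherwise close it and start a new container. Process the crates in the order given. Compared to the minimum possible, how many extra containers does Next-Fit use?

1

Next-Fit: [22] [18] [13,17] [4,11] [19] → 5 containers.
Total size 104 m³; any packing needs at least ⌈104/30⌉ = 4 containers.
An optimal packing achieves that bound: [22,4] [19,11] [18] [17,13] → 4 containers.
Excess: 5 − 4 = 1.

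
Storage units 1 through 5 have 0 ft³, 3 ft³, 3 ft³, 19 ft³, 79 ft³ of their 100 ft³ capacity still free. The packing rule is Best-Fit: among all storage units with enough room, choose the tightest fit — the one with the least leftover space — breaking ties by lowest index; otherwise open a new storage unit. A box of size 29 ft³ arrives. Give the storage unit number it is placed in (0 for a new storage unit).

Storage units with room: storage unit 5 (79 ft³).
Tightest fit is storage unit 5 with 79 ft³ free.

5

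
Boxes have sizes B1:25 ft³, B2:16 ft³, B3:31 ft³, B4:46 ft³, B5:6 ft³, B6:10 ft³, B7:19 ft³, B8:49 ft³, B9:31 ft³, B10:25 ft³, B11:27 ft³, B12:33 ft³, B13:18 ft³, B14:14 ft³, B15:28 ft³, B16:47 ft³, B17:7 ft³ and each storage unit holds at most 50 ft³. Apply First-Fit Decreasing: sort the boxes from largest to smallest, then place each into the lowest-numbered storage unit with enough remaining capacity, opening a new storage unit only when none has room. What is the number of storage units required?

9

Sorted descending: 49, 47, 46, 33, 31, 31, 28, 27, 25, 25, 19, 18, 16, 14, 10, 7, 6.
storage unit 1: place 49 ft³, 1 ft³ left
storage unit 2: place 47 ft³, 3 ft³ left
storage unit 3: place 46 ft³, 4 ft³ left
storage unit 4: place 33 ft³, 17 ft³ left
storage unit 5: place 31 ft³, 19 ft³ left
storage unit 6: place 31 ft³, 19 ft³ left
storage unit 7: place 28 ft³, 22 ft³ left
storage unit 8: place 27 ft³, 23 ft³ left
storage unit 9: place 25 ft³, 25 ft³ left
storage unit 9: place 25 ft³, 0 ft³ left
storage unit 5: place 19 ft³, 0 ft³ left
storage unit 6: place 18 ft³, 1 ft³ left
storage unit 4: place 16 ft³, 1 ft³ left
storage unit 7: place 14 ft³, 8 ft³ left
storage unit 8: place 10 ft³, 13 ft³ left
storage unit 7: place 7 ft³, 1 ft³ left
storage unit 8: place 6 ft³, 7 ft³ left
Final storage units: [49] [47] [46] [33,16] [31,19] [31,18] [28,14,7] [27,10,6] [25,25].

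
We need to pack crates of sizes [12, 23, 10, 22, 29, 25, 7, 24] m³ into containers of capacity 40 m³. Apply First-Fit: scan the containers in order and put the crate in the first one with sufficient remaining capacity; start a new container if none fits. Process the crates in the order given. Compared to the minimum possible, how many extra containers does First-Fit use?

First-Fit: [12,23] [10,22,7] [29] [25] [24] → 5 containers.
5 crates exceed 20 m³ (half the capacity), and no two of those can share a container, so at least 5 containers are needed.
So 5 is already optimal.

0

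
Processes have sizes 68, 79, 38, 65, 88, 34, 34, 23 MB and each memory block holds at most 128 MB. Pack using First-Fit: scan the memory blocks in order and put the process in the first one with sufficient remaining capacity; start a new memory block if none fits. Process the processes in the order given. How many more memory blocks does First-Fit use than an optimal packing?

First-Fit: [68,38] [79,34] [65,34,23] [88] → 4 memory blocks.
Total size 429 MB; any packing needs at least ⌈429/128⌉ = 4 memory blocks.
So 4 is already optimal.

0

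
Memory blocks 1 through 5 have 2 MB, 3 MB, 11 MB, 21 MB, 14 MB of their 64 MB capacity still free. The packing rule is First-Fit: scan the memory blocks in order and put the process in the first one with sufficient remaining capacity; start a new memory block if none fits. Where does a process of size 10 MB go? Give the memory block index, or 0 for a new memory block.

Memory blocks with room: memory block 3 (11 MB), memory block 4 (21 MB), memory block 5 (14 MB).
The first with room is memory block 3.

3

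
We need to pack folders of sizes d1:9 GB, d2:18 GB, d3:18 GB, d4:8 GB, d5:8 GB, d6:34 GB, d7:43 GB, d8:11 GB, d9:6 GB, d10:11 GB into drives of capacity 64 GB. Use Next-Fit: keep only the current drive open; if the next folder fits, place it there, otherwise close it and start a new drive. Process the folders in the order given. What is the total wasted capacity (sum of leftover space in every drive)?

drive 1: place d1 (9 GB), 55 GB left
drive 1: place d2 (18 GB), 37 GB left
drive 1: place d3 (18 GB), 19 GB left
drive 1: place d4 (8 GB), 11 GB left
drive 1: place d5 (8 GB), 3 GB left
drive 2: place d6 (34 GB), 30 GB left
drive 3: place d7 (43 GB), 21 GB left
drive 3: place d8 (11 GB), 10 GB left
drive 3: place d9 (6 GB), 4 GB left
drive 4: place d10 (11 GB), 53 GB left
4 drives × 64 GB = 256 GB; used 166 GB; unused 90 GB.

90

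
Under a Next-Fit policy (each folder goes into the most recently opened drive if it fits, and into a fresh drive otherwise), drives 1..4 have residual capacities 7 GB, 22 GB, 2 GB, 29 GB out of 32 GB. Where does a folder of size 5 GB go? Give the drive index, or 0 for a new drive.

4

Next-Fit only looks at drive 4, which has 29 GB free.
5 GB fits there.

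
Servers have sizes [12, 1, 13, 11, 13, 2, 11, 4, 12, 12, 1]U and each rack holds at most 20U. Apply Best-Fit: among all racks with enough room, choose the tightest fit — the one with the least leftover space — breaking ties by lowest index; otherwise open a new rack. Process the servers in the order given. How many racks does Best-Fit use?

12U → rack 1 (remaining 8U)
1U → rack 1 (remaining 7U)
13U → rack 2 (remaining 7U)
11U → rack 3 (remaining 9U)
13U → rack 4 (remaining 7U)
2U → rack 1 (remaining 5U)
11U → rack 5 (remaining 9U)
4U → rack 1 (remaining 1U)
12U → rack 6 (remaining 8U)
12U → rack 7 (remaining 8U)
1U → rack 1 (remaining 0U)

7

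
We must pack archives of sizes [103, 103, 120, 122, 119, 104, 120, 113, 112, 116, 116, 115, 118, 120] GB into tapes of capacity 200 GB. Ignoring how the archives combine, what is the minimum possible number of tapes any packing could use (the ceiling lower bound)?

9 tapes

Total size = 103 + 103 + 120 + 122 + 119 + 104 + 120 + 113 + 112 + 116 + 116 + 115 + 118 + 120 = 1601 GB.
⌈1601 / 200⌉ = 9.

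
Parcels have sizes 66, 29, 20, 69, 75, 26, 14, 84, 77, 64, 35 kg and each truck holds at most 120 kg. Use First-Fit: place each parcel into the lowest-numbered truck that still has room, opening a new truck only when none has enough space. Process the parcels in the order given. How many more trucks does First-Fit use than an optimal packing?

0

First-Fit: [66,29,20] [69,26,14] [75,35] [84] [77] [64] → 6 trucks.
6 parcels exceed 60 kg (half the capacity), and no two of those can share a truck, so at least 6 trucks are needed.
So 6 is already optimal.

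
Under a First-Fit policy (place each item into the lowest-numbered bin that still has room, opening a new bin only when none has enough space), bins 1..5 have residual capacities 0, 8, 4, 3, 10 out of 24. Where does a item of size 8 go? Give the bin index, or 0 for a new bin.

2

Bins with room: bin 2 (8), bin 5 (10).
The first with room is bin 2.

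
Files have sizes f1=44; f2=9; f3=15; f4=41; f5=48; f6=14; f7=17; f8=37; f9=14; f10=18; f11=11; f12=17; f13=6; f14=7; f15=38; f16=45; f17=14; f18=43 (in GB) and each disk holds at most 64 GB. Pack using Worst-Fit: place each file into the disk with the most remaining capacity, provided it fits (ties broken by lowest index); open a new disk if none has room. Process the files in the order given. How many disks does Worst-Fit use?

Put f1 (44 GB) in disk 1; 20 GB remain.
Put f2 (9 GB) in disk 1; 11 GB remain.
Put f3 (15 GB) in disk 2; 49 GB remain.
Put f4 (41 GB) in disk 2; 8 GB remain.
Put f5 (48 GB) in disk 3; 16 GB remain.
Put f6 (14 GB) in disk 3; 2 GB remain.
Put f7 (17 GB) in disk 4; 47 GB remain.
Put f8 (37 GB) in disk 4; 10 GB remain.
Put f9 (14 GB) in disk 5; 50 GB remain.
Put f10 (18 GB) in disk 5; 32 GB remain.
Put f11 (11 GB) in disk 5; 21 GB remain.
Put f12 (17 GB) in disk 5; 4 GB remain.
Put f13 (6 GB) in disk 1; 5 GB remain.
Put f14 (7 GB) in disk 4; 3 GB remain.
Put f15 (38 GB) in disk 6; 26 GB remain.
Put f16 (45 GB) in disk 7; 19 GB remain.
Put f17 (14 GB) in disk 6; 12 GB remain.
Put f18 (43 GB) in disk 8; 21 GB remain.
Final disks: [44,9,6] [15,41] [48,14] [17,37,7] [14,18,11,17] [38,14] [45] [43].

8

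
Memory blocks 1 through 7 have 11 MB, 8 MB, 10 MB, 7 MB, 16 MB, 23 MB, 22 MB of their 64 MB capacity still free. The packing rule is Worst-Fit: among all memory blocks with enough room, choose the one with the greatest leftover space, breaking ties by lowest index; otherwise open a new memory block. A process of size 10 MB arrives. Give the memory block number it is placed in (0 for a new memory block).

Memory blocks with room: memory block 1 (11 MB), memory block 3 (10 MB), memory block 5 (16 MB), memory block 6 (23 MB), memory block 7 (22 MB).
Most room is memory block 6 with 23 MB free.

6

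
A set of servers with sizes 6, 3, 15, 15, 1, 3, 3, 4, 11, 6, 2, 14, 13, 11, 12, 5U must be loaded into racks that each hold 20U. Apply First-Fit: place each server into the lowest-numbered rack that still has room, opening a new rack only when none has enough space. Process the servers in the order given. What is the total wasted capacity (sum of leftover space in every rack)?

6U → rack 1 (remaining 14U)
3U → rack 1 (remaining 11U)
15U → rack 2 (remaining 5U)
15U → rack 3 (remaining 5U)
1U → rack 1 (remaining 10U)
3U → rack 1 (remaining 7U)
3U → rack 1 (remaining 4U)
4U → rack 1 (remaining 0U)
11U → rack 4 (remaining 9U)
6U → rack 4 (remaining 3U)
2U → rack 2 (remaining 3U)
14U → rack 5 (remaining 6U)
13U → rack 6 (remaining 7U)
11U → rack 7 (remaining 9U)
12U → rack 8 (remaining 8U)
5U → rack 3 (remaining 0U)
8 racks × 20U = 160U; used 124U; unused 36U.

36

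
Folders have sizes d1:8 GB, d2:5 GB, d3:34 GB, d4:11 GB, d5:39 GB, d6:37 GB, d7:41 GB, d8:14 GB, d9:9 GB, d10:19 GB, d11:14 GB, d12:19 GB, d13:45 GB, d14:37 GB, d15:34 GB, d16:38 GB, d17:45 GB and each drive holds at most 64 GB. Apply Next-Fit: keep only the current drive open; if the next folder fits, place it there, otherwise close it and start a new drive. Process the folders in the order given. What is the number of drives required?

10

drive 1: place d1 (8 GB), 56 GB left
drive 1: place d2 (5 GB), 51 GB left
drive 1: place d3 (34 GB), 17 GB left
drive 1: place d4 (11 GB), 6 GB left
drive 2: place d5 (39 GB), 25 GB left
drive 3: place d6 (37 GB), 27 GB left
drive 4: place d7 (41 GB), 23 GB left
drive 4: place d8 (14 GB), 9 GB left
drive 4: place d9 (9 GB), 0 GB left
drive 5: place d10 (19 GB), 45 GB left
drive 5: place d11 (14 GB), 31 GB left
drive 5: place d12 (19 GB), 12 GB left
drive 6: place d13 (45 GB), 19 GB left
drive 7: place d14 (37 GB), 27 GB left
drive 8: place d15 (34 GB), 30 GB left
drive 9: place d16 (38 GB), 26 GB left
drive 10: place d17 (45 GB), 19 GB left
Final drives: [8,5,34,11] [39] [37] [41,14,9] [19,14,19] [45] [37] [34] [38] [45].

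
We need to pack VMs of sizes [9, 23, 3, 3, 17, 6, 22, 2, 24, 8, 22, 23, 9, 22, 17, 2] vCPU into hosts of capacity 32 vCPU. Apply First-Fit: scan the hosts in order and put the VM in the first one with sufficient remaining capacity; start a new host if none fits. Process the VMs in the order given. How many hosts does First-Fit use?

8

Put 9 vCPU in host 1; 23 vCPU remain.
Put 23 vCPU in host 1; 0 vCPU remain.
Put 3 vCPU in host 2; 29 vCPU remain.
Put 3 vCPU in host 2; 26 vCPU remain.
Put 17 vCPU in host 2; 9 vCPU remain.
Put 6 vCPU in host 2; 3 vCPU remain.
Put 22 vCPU in host 3; 10 vCPU remain.
Put 2 vCPU in host 2; 1 vCPU remain.
Put 24 vCPU in host 4; 8 vCPU remain.
Put 8 vCPU in host 3; 2 vCPU remain.
Put 22 vCPU in host 5; 10 vCPU remain.
Put 23 vCPU in host 6; 9 vCPU remain.
Put 9 vCPU in host 5; 1 vCPU remain.
Put 22 vCPU in host 7; 10 vCPU remain.
Put 17 vCPU in host 8; 15 vCPU remain.
Put 2 vCPU in host 3; 0 vCPU remain.
Final hosts: [9,23] [3,3,17,6,2] [22,8,2] [24] [22,9] [23] [22] [17].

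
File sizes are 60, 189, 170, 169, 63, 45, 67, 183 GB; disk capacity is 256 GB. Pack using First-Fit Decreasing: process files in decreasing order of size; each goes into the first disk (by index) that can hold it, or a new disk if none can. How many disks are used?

4 disks

Sorted descending: 189, 183, 170, 169, 67, 63, 60, 45.
189 GB → disk 1 (remaining 67 GB)
183 GB → disk 2 (remaining 73 GB)
170 GB → disk 3 (remaining 86 GB)
169 GB → disk 4 (remaining 87 GB)
67 GB → disk 1 (remaining 0 GB)
63 GB → disk 2 (remaining 10 GB)
60 GB → disk 3 (remaining 26 GB)
45 GB → disk 4 (remaining 42 GB)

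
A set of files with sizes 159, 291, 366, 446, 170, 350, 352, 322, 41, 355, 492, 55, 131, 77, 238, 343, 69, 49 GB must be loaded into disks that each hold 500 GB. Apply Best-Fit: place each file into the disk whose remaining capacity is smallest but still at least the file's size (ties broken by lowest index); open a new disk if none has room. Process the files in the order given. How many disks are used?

disk 1: place 159 GB, 341 GB left
disk 1: place 291 GB, 50 GB left
disk 2: place 366 GB, 134 GB left
disk 3: place 446 GB, 54 GB left
disk 4: place 170 GB, 330 GB left
disk 5: place 350 GB, 150 GB left
disk 6: place 352 GB, 148 GB left
disk 4: place 322 GB, 8 GB left
disk 1: place 41 GB, 9 GB left
disk 7: place 355 GB, 145 GB left
disk 8: place 492 GB, 8 GB left
disk 2: place 55 GB, 79 GB left
disk 7: place 131 GB, 14 GB left
disk 2: place 77 GB, 2 GB left
disk 9: place 238 GB, 262 GB left
disk 10: place 343 GB, 157 GB left
disk 6: place 69 GB, 79 GB left
disk 3: place 49 GB, 5 GB left

10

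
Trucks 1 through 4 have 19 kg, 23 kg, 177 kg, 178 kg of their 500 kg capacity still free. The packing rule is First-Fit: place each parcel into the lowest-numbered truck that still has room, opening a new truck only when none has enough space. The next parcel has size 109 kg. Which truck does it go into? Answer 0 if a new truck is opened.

Trucks with room: truck 3 (177 kg), truck 4 (178 kg).
The first with room is truck 3.

3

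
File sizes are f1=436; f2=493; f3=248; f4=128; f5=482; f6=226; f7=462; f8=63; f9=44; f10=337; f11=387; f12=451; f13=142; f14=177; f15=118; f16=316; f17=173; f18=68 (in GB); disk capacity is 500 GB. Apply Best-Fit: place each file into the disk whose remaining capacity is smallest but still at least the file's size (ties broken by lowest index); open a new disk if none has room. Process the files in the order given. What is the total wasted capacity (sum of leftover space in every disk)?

f1 (436 GB) → disk 1 (remaining 64 GB)
f2 (493 GB) → disk 2 (remaining 7 GB)
f3 (248 GB) → disk 3 (remaining 252 GB)
f4 (128 GB) → disk 3 (remaining 124 GB)
f5 (482 GB) → disk 4 (remaining 18 GB)
f6 (226 GB) → disk 5 (remaining 274 GB)
f7 (462 GB) → disk 6 (remaining 38 GB)
f8 (63 GB) → disk 1 (remaining 1 GB)
f9 (44 GB) → disk 3 (remaining 80 GB)
f10 (337 GB) → disk 7 (remaining 163 GB)
f11 (387 GB) → disk 8 (remaining 113 GB)
f12 (451 GB) → disk 9 (remaining 49 GB)
f13 (142 GB) → disk 7 (remaining 21 GB)
f14 (177 GB) → disk 5 (remaining 97 GB)
f15 (118 GB) → disk 10 (remaining 382 GB)
f16 (316 GB) → disk 10 (remaining 66 GB)
f17 (173 GB) → disk 11 (remaining 327 GB)
f18 (68 GB) → disk 3 (remaining 12 GB)
11 disks × 500 GB = 5500 GB; used 4751 GB; unused 749 GB.

749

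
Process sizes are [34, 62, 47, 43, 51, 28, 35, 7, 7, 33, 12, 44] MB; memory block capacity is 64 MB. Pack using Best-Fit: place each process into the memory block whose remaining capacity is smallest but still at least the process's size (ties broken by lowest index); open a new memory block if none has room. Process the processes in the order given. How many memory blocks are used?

8 memory blocks

memory block 1: place 34 MB, 30 MB left
memory block 2: place 62 MB, 2 MB left
memory block 3: place 47 MB, 17 MB left
memory block 4: place 43 MB, 21 MB left
memory block 5: place 51 MB, 13 MB left
memory block 1: place 28 MB, 2 MB left
memory block 6: place 35 MB, 29 MB left
memory block 5: place 7 MB, 6 MB left
memory block 3: place 7 MB, 10 MB left
memory block 7: place 33 MB, 31 MB left
memory block 4: place 12 MB, 9 MB left
memory block 8: place 44 MB, 20 MB left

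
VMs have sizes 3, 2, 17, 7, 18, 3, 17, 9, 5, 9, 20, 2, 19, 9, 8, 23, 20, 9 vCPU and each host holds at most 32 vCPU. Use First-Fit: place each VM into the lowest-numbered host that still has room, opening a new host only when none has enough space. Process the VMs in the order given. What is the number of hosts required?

7

3 vCPU → host 1 (remaining 29 vCPU)
2 vCPU → host 1 (remaining 27 vCPU)
17 vCPU → host 1 (remaining 10 vCPU)
7 vCPU → host 1 (remaining 3 vCPU)
18 vCPU → host 2 (remaining 14 vCPU)
3 vCPU → host 1 (remaining 0 vCPU)
17 vCPU → host 3 (remaining 15 vCPU)
9 vCPU → host 2 (remaining 5 vCPU)
5 vCPU → host 2 (remaining 0 vCPU)
9 vCPU → host 3 (remaining 6 vCPU)
20 vCPU → host 4 (remaining 12 vCPU)
2 vCPU → host 3 (remaining 4 vCPU)
19 vCPU → host 5 (remaining 13 vCPU)
9 vCPU → host 4 (remaining 3 vCPU)
8 vCPU → host 5 (remaining 5 vCPU)
23 vCPU → host 6 (remaining 9 vCPU)
20 vCPU → host 7 (remaining 12 vCPU)
9 vCPU → host 6 (remaining 0 vCPU)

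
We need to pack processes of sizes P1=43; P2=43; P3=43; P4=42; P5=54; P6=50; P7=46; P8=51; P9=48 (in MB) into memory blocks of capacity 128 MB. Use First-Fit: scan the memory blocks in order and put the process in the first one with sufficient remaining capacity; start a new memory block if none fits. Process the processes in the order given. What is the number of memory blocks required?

P1 (43 MB) → memory block 1 (remaining 85 MB)
P2 (43 MB) → memory block 1 (remaining 42 MB)
P3 (43 MB) → memory block 2 (remaining 85 MB)
P4 (42 MB) → memory block 1 (remaining 0 MB)
P5 (54 MB) → memory block 2 (remaining 31 MB)
P6 (50 MB) → memory block 3 (remaining 78 MB)
P7 (46 MB) → memory block 3 (remaining 32 MB)
P8 (51 MB) → memory block 4 (remaining 77 MB)
P9 (48 MB) → memory block 4 (remaining 29 MB)

4 memory blocks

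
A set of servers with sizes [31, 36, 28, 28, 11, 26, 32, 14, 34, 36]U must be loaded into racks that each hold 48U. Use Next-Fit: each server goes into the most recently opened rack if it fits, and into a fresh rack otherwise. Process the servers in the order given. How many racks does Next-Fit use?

8

31U → rack 1 (remaining 17U)
36U → rack 2 (remaining 12U)
28U → rack 3 (remaining 20U)
28U → rack 4 (remaining 20U)
11U → rack 4 (remaining 9U)
26U → rack 5 (remaining 22U)
32U → rack 6 (remaining 16U)
14U → rack 6 (remaining 2U)
34U → rack 7 (remaining 14U)
36U → rack 8 (remaining 12U)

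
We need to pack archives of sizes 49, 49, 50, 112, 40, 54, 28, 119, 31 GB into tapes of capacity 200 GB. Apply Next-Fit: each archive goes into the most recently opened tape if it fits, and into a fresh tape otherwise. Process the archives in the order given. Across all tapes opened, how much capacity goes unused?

268

49 GB → tape 1 (remaining 151 GB)
49 GB → tape 1 (remaining 102 GB)
50 GB → tape 1 (remaining 52 GB)
112 GB → tape 2 (remaining 88 GB)
40 GB → tape 2 (remaining 48 GB)
54 GB → tape 3 (remaining 146 GB)
28 GB → tape 3 (remaining 118 GB)
119 GB → tape 4 (remaining 81 GB)
31 GB → tape 4 (remaining 50 GB)
4 tapes × 200 GB = 800 GB; used 532 GB; unused 268 GB.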